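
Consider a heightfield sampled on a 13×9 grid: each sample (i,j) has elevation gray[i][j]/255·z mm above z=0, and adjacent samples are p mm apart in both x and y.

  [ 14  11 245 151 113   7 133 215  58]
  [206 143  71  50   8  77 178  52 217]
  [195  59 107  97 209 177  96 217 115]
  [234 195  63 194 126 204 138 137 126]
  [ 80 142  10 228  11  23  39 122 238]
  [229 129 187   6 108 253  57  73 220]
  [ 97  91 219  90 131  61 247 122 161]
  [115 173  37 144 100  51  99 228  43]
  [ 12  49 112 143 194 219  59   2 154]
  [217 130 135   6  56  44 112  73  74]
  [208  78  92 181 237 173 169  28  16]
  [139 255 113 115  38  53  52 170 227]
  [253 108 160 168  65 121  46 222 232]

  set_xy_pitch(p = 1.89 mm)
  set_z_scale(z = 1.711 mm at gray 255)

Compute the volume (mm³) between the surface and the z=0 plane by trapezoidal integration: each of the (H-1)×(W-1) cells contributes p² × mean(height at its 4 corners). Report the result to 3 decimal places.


276.837

height_mm = gray/255 × 1.711; cell vol = 1.89² × mean(4 corners)
unit = 1.89² × 1.711 / (4×255) = 0.00599202 mm³ per gray-sum
row 0: Σ corner-gray over 8 cells = 3403  → 20.3909
row 1: Σ corner-gray over 8 cells = 3815  → 22.8596
row 2: Σ corner-gray over 8 cells = 4708  → 28.2104
row 3: Σ corner-gray over 8 cells = 3942  → 23.6206
row 4: Σ corner-gray over 8 cells = 3543  → 21.2297
row 5: Σ corner-gray over 8 cells = 4255  → 25.4961
row 6: Σ corner-gray over 8 cells = 4002  → 23.9801
row 7: Σ corner-gray over 8 cells = 3544  → 21.2357
row 8: Σ corner-gray over 8 cells = 3125  → 18.7251
row 9: Σ corner-gray over 8 cells = 3543  → 21.2297
row 10: Σ corner-gray over 8 cells = 4098  → 24.5553
row 11: Σ corner-gray over 8 cells = 4223  → 25.3043
Σ rows: total corner-gray = 46201  → 276.8374 mm³


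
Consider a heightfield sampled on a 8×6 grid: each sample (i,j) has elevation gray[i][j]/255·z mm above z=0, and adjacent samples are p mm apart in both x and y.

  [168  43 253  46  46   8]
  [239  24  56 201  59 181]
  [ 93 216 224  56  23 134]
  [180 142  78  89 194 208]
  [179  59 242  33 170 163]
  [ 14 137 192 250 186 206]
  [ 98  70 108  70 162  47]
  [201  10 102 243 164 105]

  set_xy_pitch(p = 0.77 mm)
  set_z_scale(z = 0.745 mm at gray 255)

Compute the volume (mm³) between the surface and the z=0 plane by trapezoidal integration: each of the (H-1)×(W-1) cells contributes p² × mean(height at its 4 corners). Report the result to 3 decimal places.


7.771

height_mm = gray/255 × 0.745; cell vol = 0.77² × mean(4 corners)
unit = 0.77² × 0.745 / (4×255) = 0.00043305 mm³ per gray-sum
row 0: Σ corner-gray over 5 cells = 2052  → 0.8886
row 1: Σ corner-gray over 5 cells = 2365  → 1.0242
row 2: Σ corner-gray over 5 cells = 2659  → 1.1515
row 3: Σ corner-gray over 5 cells = 2744  → 1.1883
row 4: Σ corner-gray over 5 cells = 3100  → 1.3425
row 5: Σ corner-gray over 5 cells = 2715  → 1.1757
row 6: Σ corner-gray over 5 cells = 2309  → 0.9999
Σ rows: total corner-gray = 17944  → 7.7706 mm³


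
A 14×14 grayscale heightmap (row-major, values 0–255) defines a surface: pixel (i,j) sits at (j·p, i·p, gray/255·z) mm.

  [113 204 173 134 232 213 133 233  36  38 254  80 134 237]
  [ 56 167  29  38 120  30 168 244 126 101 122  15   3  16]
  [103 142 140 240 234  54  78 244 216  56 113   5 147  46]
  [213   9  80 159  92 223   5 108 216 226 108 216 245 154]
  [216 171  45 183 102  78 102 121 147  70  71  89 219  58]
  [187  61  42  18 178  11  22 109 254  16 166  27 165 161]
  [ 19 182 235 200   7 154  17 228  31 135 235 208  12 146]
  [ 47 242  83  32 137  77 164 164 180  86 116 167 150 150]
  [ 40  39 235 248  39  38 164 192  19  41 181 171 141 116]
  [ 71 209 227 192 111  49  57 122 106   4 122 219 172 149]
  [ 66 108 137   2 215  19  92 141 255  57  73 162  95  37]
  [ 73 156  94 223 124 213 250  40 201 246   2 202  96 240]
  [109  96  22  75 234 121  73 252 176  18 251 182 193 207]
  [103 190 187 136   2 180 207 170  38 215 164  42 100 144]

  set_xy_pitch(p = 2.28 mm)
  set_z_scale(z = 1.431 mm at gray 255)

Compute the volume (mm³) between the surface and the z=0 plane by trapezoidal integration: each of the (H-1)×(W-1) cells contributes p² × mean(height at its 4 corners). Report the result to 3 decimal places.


height_mm = gray/255 × 1.431; cell vol = 2.28² × mean(4 corners)
unit = 2.28² × 1.431 / (4×255) = 0.00729305 mm³ per gray-sum
row 0: Σ corner-gray over 13 cells = 6476  → 47.2298
row 1: Σ corner-gray over 13 cells = 5885  → 42.9196
row 2: Σ corner-gray over 13 cells = 7228  → 52.7142
row 3: Σ corner-gray over 13 cells = 6811  → 49.6730
row 4: Σ corner-gray over 13 cells = 5556  → 40.5202
row 5: Σ corner-gray over 13 cells = 5939  → 43.3134
row 6: Σ corner-gray over 13 cells = 6846  → 49.9282
row 7: Σ corner-gray over 13 cells = 6565  → 47.8789
row 8: Σ corner-gray over 13 cells = 6572  → 47.9299
row 9: Σ corner-gray over 13 cells = 6215  → 45.3263
row 10: Σ corner-gray over 13 cells = 6822  → 49.7532
row 11: Σ corner-gray over 13 cells = 7709  → 56.2221
row 12: Σ corner-gray over 13 cells = 7211  → 52.5902
Σ rows: total corner-gray = 85835  → 625.9989 mm³

625.999


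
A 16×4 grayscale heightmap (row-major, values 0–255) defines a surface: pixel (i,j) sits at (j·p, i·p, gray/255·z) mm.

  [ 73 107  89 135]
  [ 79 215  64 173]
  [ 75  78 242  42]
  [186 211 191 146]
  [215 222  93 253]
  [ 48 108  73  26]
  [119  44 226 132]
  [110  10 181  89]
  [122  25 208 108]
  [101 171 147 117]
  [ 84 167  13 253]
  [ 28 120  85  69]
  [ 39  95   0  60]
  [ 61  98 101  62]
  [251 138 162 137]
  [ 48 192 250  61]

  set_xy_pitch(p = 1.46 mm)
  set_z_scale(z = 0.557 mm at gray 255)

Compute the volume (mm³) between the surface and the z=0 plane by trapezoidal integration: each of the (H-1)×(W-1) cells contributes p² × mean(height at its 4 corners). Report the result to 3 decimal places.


25.510

height_mm = gray/255 × 0.557; cell vol = 1.46² × mean(4 corners)
unit = 1.46² × 0.557 / (4×255) = 0.00116402 mm³ per gray-sum
row 0: Σ corner-gray over 3 cells = 1410  → 1.6413
row 1: Σ corner-gray over 3 cells = 1567  → 1.8240
row 2: Σ corner-gray over 3 cells = 1893  → 2.2035
row 3: Σ corner-gray over 3 cells = 2234  → 2.6004
row 4: Σ corner-gray over 3 cells = 1534  → 1.7856
row 5: Σ corner-gray over 3 cells = 1227  → 1.4283
row 6: Σ corner-gray over 3 cells = 1372  → 1.5970
row 7: Σ corner-gray over 3 cells = 1277  → 1.4865
row 8: Σ corner-gray over 3 cells = 1550  → 1.8042
row 9: Σ corner-gray over 3 cells = 1551  → 1.8054
row 10: Σ corner-gray over 3 cells = 1204  → 1.4015
row 11: Σ corner-gray over 3 cells = 796  → 0.9266
row 12: Σ corner-gray over 3 cells = 810  → 0.9429
row 13: Σ corner-gray over 3 cells = 1509  → 1.7565
row 14: Σ corner-gray over 3 cells = 1981  → 2.3059
Σ rows: total corner-gray = 21915  → 25.5095 mm³


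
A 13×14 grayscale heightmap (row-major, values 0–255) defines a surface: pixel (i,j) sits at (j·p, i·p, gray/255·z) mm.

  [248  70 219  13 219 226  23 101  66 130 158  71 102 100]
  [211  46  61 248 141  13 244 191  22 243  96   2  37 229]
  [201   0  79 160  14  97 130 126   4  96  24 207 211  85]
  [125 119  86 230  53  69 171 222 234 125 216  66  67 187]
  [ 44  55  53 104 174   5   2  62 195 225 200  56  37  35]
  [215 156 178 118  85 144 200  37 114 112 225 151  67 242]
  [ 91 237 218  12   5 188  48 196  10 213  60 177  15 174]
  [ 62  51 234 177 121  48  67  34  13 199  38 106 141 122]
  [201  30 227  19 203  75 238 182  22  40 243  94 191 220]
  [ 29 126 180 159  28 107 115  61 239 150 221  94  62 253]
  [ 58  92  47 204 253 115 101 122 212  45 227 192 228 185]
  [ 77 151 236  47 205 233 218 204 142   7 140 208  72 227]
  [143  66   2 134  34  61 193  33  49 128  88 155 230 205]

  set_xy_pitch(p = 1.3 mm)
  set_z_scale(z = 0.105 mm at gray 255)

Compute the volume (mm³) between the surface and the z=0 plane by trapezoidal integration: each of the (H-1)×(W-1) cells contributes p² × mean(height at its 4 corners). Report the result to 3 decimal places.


height_mm = gray/255 × 0.105; cell vol = 1.3² × mean(4 corners)
unit = 1.3² × 0.105 / (4×255) = 0.000173971 mm³ per gray-sum
row 0: Σ corner-gray over 13 cells = 6272  → 1.0911
row 1: Σ corner-gray over 13 cells = 5710  → 0.9934
row 2: Σ corner-gray over 13 cells = 6210  → 1.0804
row 3: Σ corner-gray over 13 cells = 6043  → 1.0513
row 4: Σ corner-gray over 13 cells = 6046  → 1.0518
row 5: Σ corner-gray over 13 cells = 6654  → 1.1576
row 6: Σ corner-gray over 13 cells = 5665  → 0.9855
row 7: Σ corner-gray over 13 cells = 6191  → 1.0771
row 8: Σ corner-gray over 13 cells = 6915  → 1.2030
row 9: Σ corner-gray over 13 cells = 7285  → 1.2674
row 10: Σ corner-gray over 13 cells = 7949  → 1.3829
row 11: Σ corner-gray over 13 cells = 6724  → 1.1698
Σ rows: total corner-gray = 77664  → 13.5113 mm³

13.511


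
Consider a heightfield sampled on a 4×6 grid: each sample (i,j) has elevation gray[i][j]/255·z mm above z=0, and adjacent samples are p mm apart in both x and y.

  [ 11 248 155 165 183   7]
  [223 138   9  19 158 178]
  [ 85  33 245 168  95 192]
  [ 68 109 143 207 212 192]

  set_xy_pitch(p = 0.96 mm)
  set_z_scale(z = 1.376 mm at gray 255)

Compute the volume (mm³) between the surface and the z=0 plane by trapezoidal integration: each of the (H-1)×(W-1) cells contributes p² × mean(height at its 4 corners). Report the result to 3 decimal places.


height_mm = gray/255 × 1.376; cell vol = 0.96² × mean(4 corners)
unit = 0.96² × 1.376 / (4×255) = 0.00124326 mm³ per gray-sum
row 0: Σ corner-gray over 5 cells = 2569  → 3.1939
row 1: Σ corner-gray over 5 cells = 2408  → 2.9938
row 2: Σ corner-gray over 5 cells = 2961  → 3.6813
Σ rows: total corner-gray = 7938  → 9.8690 mm³

9.869


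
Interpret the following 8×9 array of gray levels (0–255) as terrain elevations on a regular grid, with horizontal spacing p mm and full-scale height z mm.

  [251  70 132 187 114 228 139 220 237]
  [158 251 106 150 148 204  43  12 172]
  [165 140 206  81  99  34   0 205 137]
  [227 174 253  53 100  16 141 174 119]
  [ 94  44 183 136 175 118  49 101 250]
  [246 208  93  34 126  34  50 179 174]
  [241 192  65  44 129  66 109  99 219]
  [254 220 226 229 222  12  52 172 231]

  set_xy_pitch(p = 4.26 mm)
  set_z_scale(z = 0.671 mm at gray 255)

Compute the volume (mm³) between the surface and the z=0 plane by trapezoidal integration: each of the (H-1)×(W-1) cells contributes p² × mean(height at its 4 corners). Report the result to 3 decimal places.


height_mm = gray/255 × 0.671; cell vol = 4.26² × mean(4 corners)
unit = 4.26² × 0.671 / (4×255) = 0.0119383 mm³ per gray-sum
row 0: Σ corner-gray over 8 cells = 4826  → 57.6141
row 1: Σ corner-gray over 8 cells = 3990  → 47.6337
row 2: Σ corner-gray over 8 cells = 4000  → 47.7531
row 3: Σ corner-gray over 8 cells = 4124  → 49.2334
row 4: Σ corner-gray over 8 cells = 3824  → 45.6520
row 5: Σ corner-gray over 8 cells = 3736  → 44.6014
row 6: Σ corner-gray over 8 cells = 4619  → 55.1429
Σ rows: total corner-gray = 29119  → 347.6306 mm³

347.631


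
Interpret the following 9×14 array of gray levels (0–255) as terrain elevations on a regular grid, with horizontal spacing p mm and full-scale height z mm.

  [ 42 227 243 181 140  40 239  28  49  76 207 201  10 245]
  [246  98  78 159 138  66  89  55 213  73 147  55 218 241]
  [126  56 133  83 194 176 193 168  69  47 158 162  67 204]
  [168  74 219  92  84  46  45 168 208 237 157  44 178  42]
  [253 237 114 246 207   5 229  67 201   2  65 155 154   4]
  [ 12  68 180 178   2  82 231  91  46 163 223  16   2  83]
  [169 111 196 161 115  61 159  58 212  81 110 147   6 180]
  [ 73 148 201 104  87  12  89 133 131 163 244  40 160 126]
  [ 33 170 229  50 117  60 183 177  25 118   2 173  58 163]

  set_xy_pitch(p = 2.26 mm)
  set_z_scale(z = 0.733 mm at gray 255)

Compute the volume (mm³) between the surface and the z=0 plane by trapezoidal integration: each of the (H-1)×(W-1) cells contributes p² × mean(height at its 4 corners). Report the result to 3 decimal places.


189.774

height_mm = gray/255 × 0.733; cell vol = 2.26² × mean(4 corners)
unit = 2.26² × 0.733 / (4×255) = 0.00367046 mm³ per gray-sum
row 0: Σ corner-gray over 13 cells = 6834  → 25.0839
row 1: Σ corner-gray over 13 cells = 6607  → 24.2507
row 2: Σ corner-gray over 13 cells = 6656  → 24.4306
row 3: Σ corner-gray over 13 cells = 6935  → 25.4547
row 4: Σ corner-gray over 13 cells = 6280  → 23.0505
row 5: Σ corner-gray over 13 cells = 5842  → 21.4428
row 6: Σ corner-gray over 13 cells = 6406  → 23.5130
row 7: Σ corner-gray over 13 cells = 6143  → 22.5476
Σ rows: total corner-gray = 51703  → 189.7739 mm³


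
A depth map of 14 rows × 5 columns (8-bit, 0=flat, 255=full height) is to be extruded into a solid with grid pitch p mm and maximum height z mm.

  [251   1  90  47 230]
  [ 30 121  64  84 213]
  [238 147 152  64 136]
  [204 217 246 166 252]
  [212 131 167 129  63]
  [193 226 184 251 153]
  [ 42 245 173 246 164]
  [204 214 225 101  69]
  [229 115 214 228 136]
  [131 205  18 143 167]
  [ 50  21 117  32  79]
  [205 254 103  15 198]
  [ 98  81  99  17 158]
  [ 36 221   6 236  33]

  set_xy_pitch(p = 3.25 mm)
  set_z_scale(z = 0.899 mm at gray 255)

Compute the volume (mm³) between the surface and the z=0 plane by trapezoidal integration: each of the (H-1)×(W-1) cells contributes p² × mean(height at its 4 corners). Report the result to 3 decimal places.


height_mm = gray/255 × 0.899; cell vol = 3.25² × mean(4 corners)
unit = 3.25² × 0.899 / (4×255) = 0.0093095 mm³ per gray-sum
row 0: Σ corner-gray over 4 cells = 1538  → 14.3180
row 1: Σ corner-gray over 4 cells = 1881  → 17.5112
row 2: Σ corner-gray over 4 cells = 2814  → 26.1969
row 3: Σ corner-gray over 4 cells = 2843  → 26.4669
row 4: Σ corner-gray over 4 cells = 2797  → 26.0387
row 5: Σ corner-gray over 4 cells = 3202  → 29.8090
row 6: Σ corner-gray over 4 cells = 2887  → 26.8765
row 7: Σ corner-gray over 4 cells = 2832  → 26.3645
row 8: Σ corner-gray over 4 cells = 2509  → 23.3575
row 9: Σ corner-gray over 4 cells = 1499  → 13.9549
row 10: Σ corner-gray over 4 cells = 1616  → 15.0441
row 11: Σ corner-gray over 4 cells = 1797  → 16.7292
row 12: Σ corner-gray over 4 cells = 1645  → 15.3141
Σ rows: total corner-gray = 29860  → 277.9816 mm³

277.982


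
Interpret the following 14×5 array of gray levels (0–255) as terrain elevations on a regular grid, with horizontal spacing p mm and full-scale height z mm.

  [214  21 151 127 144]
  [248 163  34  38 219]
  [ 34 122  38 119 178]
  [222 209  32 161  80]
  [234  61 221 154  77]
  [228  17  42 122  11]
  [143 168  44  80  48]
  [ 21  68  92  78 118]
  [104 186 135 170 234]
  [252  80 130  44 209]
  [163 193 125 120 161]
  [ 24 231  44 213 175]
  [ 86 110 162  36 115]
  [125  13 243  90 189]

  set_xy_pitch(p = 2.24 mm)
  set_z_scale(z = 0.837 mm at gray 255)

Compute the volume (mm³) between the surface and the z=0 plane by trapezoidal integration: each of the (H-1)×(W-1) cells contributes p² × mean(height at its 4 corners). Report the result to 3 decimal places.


height_mm = gray/255 × 0.837; cell vol = 2.24² × mean(4 corners)
unit = 2.24² × 0.837 / (4×255) = 0.00411738 mm³ per gray-sum
row 0: Σ corner-gray over 4 cells = 1893  → 7.7942
row 1: Σ corner-gray over 4 cells = 1707  → 7.0284
row 2: Σ corner-gray over 4 cells = 1876  → 7.7242
row 3: Σ corner-gray over 4 cells = 2289  → 9.4247
row 4: Σ corner-gray over 4 cells = 1784  → 7.3454
row 5: Σ corner-gray over 4 cells = 1376  → 5.6655
row 6: Σ corner-gray over 4 cells = 1390  → 5.7232
row 7: Σ corner-gray over 4 cells = 1935  → 7.9671
row 8: Σ corner-gray over 4 cells = 2289  → 9.4247
row 9: Σ corner-gray over 4 cells = 2169  → 8.9306
row 10: Σ corner-gray over 4 cells = 2375  → 9.7788
row 11: Σ corner-gray over 4 cells = 1992  → 8.2018
row 12: Σ corner-gray over 4 cells = 1823  → 7.5060
Σ rows: total corner-gray = 24898  → 102.5146 mm³

102.515


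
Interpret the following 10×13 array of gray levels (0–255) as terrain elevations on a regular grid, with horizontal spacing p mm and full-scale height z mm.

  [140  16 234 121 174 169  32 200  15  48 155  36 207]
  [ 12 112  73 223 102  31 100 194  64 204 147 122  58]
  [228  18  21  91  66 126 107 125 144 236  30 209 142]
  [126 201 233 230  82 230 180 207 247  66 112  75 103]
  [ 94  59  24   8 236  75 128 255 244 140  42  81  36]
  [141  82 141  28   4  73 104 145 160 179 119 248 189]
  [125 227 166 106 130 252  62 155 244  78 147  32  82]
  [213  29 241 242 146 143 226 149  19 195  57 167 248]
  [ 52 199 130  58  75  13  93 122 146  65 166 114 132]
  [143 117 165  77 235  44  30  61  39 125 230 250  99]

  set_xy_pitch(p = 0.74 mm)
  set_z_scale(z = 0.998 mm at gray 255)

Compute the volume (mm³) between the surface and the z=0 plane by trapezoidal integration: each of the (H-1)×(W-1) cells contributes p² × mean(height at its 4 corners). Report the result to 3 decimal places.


height_mm = gray/255 × 0.998; cell vol = 0.74² × mean(4 corners)
unit = 0.74² × 0.998 / (4×255) = 0.000535789 mm³ per gray-sum
row 0: Σ corner-gray over 12 cells = 5561  → 2.9795
row 1: Σ corner-gray over 12 cells = 5530  → 2.9629
row 2: Σ corner-gray over 12 cells = 6671  → 3.5742
row 3: Σ corner-gray over 12 cells = 6669  → 3.5732
row 4: Σ corner-gray over 12 cells = 5610  → 3.0058
row 5: Σ corner-gray over 12 cells = 6301  → 3.3760
row 6: Σ corner-gray over 12 cells = 7094  → 3.8009
row 7: Σ corner-gray over 12 cells = 6235  → 3.3406
row 8: Σ corner-gray over 12 cells = 5534  → 2.9651
Σ rows: total corner-gray = 55205  → 29.5782 mm³

29.578


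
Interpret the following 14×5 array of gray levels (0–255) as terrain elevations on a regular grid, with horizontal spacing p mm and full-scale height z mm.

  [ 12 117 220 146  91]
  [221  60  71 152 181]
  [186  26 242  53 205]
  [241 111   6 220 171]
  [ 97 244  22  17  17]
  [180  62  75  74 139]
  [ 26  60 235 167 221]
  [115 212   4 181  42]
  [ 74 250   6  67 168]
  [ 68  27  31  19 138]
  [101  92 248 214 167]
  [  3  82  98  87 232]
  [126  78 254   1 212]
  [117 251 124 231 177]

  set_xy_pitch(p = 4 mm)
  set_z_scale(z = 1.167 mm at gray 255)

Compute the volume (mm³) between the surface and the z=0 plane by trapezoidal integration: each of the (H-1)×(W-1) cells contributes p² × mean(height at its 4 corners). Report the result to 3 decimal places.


450.856

height_mm = gray/255 × 1.167; cell vol = 4² × mean(4 corners)
unit = 4² × 1.167 / (4×255) = 0.0183059 mm³ per gray-sum
row 0: Σ corner-gray over 4 cells = 2037  → 37.2891
row 1: Σ corner-gray over 4 cells = 2001  → 36.6301
row 2: Σ corner-gray over 4 cells = 2119  → 38.7902
row 3: Σ corner-gray over 4 cells = 1766  → 32.3282
row 4: Σ corner-gray over 4 cells = 1421  → 26.0127
row 5: Σ corner-gray over 4 cells = 1912  → 35.0008
row 6: Σ corner-gray over 4 cells = 2122  → 38.8451
row 7: Σ corner-gray over 4 cells = 1839  → 33.6645
row 8: Σ corner-gray over 4 cells = 1248  → 22.8457
row 9: Σ corner-gray over 4 cells = 1736  → 31.7790
row 10: Σ corner-gray over 4 cells = 2145  → 39.2661
row 11: Σ corner-gray over 4 cells = 1773  → 32.4563
row 12: Σ corner-gray over 4 cells = 2510  → 45.9478
Σ rows: total corner-gray = 24629  → 450.8556 mm³


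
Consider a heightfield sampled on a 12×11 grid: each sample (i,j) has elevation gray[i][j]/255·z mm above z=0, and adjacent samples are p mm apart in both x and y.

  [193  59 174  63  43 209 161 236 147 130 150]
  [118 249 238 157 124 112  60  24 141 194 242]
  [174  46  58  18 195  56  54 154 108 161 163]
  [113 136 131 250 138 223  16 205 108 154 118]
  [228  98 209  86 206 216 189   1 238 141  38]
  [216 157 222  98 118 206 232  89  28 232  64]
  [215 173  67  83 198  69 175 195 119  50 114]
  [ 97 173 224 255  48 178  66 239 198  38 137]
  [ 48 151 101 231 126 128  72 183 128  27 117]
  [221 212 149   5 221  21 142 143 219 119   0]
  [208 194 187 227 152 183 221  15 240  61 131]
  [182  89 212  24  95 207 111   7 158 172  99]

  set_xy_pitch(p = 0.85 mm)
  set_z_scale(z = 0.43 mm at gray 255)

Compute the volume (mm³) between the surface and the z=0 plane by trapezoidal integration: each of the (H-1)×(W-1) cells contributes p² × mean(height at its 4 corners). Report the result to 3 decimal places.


height_mm = gray/255 × 0.43; cell vol = 0.85² × mean(4 corners)
unit = 0.85² × 0.43 / (4×255) = 0.000304583 mm³ per gray-sum
row 0: Σ corner-gray over 10 cells = 5745  → 1.7498
row 1: Σ corner-gray over 10 cells = 4995  → 1.5214
row 2: Σ corner-gray over 10 cells = 4990  → 1.5199
row 3: Σ corner-gray over 10 cells = 5987  → 1.8235
row 4: Σ corner-gray over 10 cells = 6078  → 1.8513
row 5: Σ corner-gray over 10 cells = 5631  → 1.7151
row 6: Σ corner-gray over 10 cells = 5659  → 1.7236
row 7: Σ corner-gray over 10 cells = 5531  → 1.6847
row 8: Σ corner-gray over 10 cells = 5142  → 1.5662
row 9: Σ corner-gray over 10 cells = 5982  → 1.8220
row 10: Σ corner-gray over 10 cells = 5730  → 1.7453
Σ rows: total corner-gray = 61470  → 18.7227 mm³

18.723


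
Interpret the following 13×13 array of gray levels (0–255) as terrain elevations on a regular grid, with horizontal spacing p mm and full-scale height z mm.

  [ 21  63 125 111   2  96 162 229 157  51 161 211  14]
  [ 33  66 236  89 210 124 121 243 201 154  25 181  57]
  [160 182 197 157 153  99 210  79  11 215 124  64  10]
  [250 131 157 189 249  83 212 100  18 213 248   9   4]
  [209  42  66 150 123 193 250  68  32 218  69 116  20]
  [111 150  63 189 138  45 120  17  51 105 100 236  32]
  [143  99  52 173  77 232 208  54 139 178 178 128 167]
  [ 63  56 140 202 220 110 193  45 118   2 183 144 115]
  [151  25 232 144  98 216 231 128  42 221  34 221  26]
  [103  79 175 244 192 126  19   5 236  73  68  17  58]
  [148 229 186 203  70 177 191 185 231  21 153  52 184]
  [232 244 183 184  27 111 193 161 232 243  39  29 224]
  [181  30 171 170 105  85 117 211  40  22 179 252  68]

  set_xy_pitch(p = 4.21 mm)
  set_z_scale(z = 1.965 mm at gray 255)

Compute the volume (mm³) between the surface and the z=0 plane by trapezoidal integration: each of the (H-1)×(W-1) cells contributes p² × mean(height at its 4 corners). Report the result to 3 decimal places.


2607.036

height_mm = gray/255 × 1.965; cell vol = 4.21² × mean(4 corners)
unit = 4.21² × 1.965 / (4×255) = 0.034145 mm³ per gray-sum
row 0: Σ corner-gray over 12 cells = 6161  → 210.3671
row 1: Σ corner-gray over 12 cells = 6542  → 223.3763
row 2: Σ corner-gray over 12 cells = 6624  → 226.1762
row 3: Σ corner-gray over 12 cells = 6355  → 216.9912
row 4: Σ corner-gray over 12 cells = 5454  → 186.2266
row 5: Σ corner-gray over 12 cells = 5917  → 202.0357
row 6: Σ corner-gray over 12 cells = 6350  → 216.8205
row 7: Σ corner-gray over 12 cells = 6365  → 217.3327
row 8: Σ corner-gray over 12 cells = 5990  → 204.5283
row 9: Σ corner-gray over 12 cells = 6357  → 217.0595
row 10: Σ corner-gray over 12 cells = 7476  → 255.2677
row 11: Σ corner-gray over 12 cells = 6761  → 230.8541
Σ rows: total corner-gray = 76352  → 2607.0358 mm³


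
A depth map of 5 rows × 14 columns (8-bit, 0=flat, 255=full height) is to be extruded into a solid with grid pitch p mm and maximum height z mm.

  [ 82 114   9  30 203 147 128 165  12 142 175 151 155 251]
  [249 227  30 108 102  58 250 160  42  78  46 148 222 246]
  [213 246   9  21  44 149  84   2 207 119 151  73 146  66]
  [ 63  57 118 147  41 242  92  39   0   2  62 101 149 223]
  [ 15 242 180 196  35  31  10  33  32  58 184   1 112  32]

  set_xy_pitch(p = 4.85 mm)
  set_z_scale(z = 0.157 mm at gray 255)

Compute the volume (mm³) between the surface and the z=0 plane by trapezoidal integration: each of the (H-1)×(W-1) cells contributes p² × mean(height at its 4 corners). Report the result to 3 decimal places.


82.108

height_mm = gray/255 × 0.157; cell vol = 4.85² × mean(4 corners)
unit = 4.85² × 0.157 / (4×255) = 0.00362062 mm³ per gray-sum
row 0: Σ corner-gray over 13 cells = 6632  → 24.0120
row 1: Σ corner-gray over 13 cells = 6218  → 22.5130
row 2: Σ corner-gray over 13 cells = 5167  → 18.7077
row 3: Σ corner-gray over 13 cells = 4661  → 16.8757
Σ rows: total corner-gray = 22678  → 82.1084 mm³


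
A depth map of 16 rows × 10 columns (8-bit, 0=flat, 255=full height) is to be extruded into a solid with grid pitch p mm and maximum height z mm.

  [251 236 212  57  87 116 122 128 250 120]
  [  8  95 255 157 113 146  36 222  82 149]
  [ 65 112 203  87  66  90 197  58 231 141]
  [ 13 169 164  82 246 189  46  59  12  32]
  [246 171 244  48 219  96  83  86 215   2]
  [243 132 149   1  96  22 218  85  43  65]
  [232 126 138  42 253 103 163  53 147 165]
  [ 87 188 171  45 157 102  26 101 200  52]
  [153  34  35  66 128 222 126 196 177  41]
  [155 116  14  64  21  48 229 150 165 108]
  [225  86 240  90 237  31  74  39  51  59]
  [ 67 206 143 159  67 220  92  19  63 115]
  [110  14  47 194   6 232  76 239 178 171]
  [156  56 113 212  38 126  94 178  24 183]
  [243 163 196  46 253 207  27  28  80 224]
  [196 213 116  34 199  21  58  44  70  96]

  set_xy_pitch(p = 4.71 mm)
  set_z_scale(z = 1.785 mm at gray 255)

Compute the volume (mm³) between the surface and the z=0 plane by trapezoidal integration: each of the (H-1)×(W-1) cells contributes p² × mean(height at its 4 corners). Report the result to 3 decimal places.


2543.202

height_mm = gray/255 × 1.785; cell vol = 4.71² × mean(4 corners)
unit = 4.71² × 1.785 / (4×255) = 0.0388222 mm³ per gray-sum
row 0: Σ corner-gray over 9 cells = 5156  → 200.1671
row 1: Σ corner-gray over 9 cells = 4663  → 181.0278
row 2: Σ corner-gray over 9 cells = 4273  → 165.8872
row 3: Σ corner-gray over 9 cells = 4551  → 176.6797
row 4: Σ corner-gray over 9 cells = 4372  → 169.7305
row 5: Σ corner-gray over 9 cells = 4247  → 164.8778
row 6: Σ corner-gray over 9 cells = 4566  → 177.2621
row 7: Σ corner-gray over 9 cells = 4281  → 166.1977
row 8: Σ corner-gray over 9 cells = 4039  → 156.8028
row 9: Σ corner-gray over 9 cells = 3857  → 149.7371
row 10: Σ corner-gray over 9 cells = 4100  → 159.1709
row 11: Σ corner-gray over 9 cells = 4373  → 169.7694
row 12: Σ corner-gray over 9 cells = 4274  → 165.9260
row 13: Σ corner-gray over 9 cells = 4488  → 174.2339
row 14: Σ corner-gray over 9 cells = 4269  → 165.7319
Σ rows: total corner-gray = 65509  → 2543.2019 mm³


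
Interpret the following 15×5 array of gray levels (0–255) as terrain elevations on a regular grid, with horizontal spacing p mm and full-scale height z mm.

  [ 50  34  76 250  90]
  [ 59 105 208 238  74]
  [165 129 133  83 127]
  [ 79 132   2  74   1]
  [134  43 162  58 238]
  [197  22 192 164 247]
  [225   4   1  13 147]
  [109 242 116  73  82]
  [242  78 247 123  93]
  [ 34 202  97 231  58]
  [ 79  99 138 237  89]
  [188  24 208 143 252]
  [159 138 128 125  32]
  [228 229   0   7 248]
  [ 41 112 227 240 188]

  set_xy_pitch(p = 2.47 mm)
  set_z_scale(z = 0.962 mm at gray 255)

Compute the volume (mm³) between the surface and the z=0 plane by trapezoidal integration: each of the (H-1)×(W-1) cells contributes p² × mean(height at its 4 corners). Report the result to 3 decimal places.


161.175

height_mm = gray/255 × 0.962; cell vol = 2.47² × mean(4 corners)
unit = 2.47² × 0.962 / (4×255) = 0.00575399 mm³ per gray-sum
row 0: Σ corner-gray over 4 cells = 2095  → 12.0546
row 1: Σ corner-gray over 4 cells = 2217  → 12.7566
row 2: Σ corner-gray over 4 cells = 1478  → 8.5044
row 3: Σ corner-gray over 4 cells = 1394  → 8.0211
row 4: Σ corner-gray over 4 cells = 2098  → 12.0719
row 5: Σ corner-gray over 4 cells = 1608  → 9.2524
row 6: Σ corner-gray over 4 cells = 1461  → 8.4066
row 7: Σ corner-gray over 4 cells = 2284  → 13.1421
row 8: Σ corner-gray over 4 cells = 2383  → 13.7117
row 9: Σ corner-gray over 4 cells = 2268  → 13.0500
row 10: Σ corner-gray over 4 cells = 2306  → 13.2687
row 11: Σ corner-gray over 4 cells = 2163  → 12.4459
row 12: Σ corner-gray over 4 cells = 1921  → 11.0534
row 13: Σ corner-gray over 4 cells = 2335  → 13.4356
Σ rows: total corner-gray = 28011  → 161.1749 mm³


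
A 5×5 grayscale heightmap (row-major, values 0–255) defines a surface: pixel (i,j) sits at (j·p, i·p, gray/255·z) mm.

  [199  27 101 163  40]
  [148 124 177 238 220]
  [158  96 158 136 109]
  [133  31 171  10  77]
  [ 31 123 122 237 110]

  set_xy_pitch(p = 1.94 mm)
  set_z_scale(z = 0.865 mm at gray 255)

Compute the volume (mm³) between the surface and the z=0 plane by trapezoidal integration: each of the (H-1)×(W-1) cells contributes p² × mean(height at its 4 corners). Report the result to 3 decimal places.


height_mm = gray/255 × 0.865; cell vol = 1.94² × mean(4 corners)
unit = 1.94² × 0.865 / (4×255) = 0.00319168 mm³ per gray-sum
row 0: Σ corner-gray over 4 cells = 2267  → 7.2355
row 1: Σ corner-gray over 4 cells = 2493  → 7.9569
row 2: Σ corner-gray over 4 cells = 1681  → 5.3652
row 3: Σ corner-gray over 4 cells = 1739  → 5.5503
Σ rows: total corner-gray = 8180  → 26.1079 mm³

26.108


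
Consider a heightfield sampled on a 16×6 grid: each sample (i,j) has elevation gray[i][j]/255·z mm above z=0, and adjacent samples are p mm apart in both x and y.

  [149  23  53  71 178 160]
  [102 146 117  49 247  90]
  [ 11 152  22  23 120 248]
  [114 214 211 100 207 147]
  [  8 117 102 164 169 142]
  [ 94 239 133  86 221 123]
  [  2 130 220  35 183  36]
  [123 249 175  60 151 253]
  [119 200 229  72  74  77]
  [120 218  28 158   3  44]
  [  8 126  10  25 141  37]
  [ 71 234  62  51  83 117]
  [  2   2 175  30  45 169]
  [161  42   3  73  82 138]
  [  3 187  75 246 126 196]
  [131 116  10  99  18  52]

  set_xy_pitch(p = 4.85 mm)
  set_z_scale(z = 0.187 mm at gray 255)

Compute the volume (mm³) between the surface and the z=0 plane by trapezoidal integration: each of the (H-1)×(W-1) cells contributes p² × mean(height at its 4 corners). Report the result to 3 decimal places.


148.806

height_mm = gray/255 × 0.187; cell vol = 4.85² × mean(4 corners)
unit = 4.85² × 0.187 / (4×255) = 0.00431246 mm³ per gray-sum
row 0: Σ corner-gray over 5 cells = 2269  → 9.7850
row 1: Σ corner-gray over 5 cells = 2203  → 9.5003
row 2: Σ corner-gray over 5 cells = 2618  → 11.2900
row 3: Σ corner-gray over 5 cells = 2979  → 12.8468
row 4: Σ corner-gray over 5 cells = 2829  → 12.1999
row 5: Σ corner-gray over 5 cells = 2749  → 11.8549
row 6: Σ corner-gray over 5 cells = 2820  → 12.1611
row 7: Σ corner-gray over 5 cells = 2992  → 12.9029
row 8: Σ corner-gray over 5 cells = 2324  → 10.0222
row 9: Σ corner-gray over 5 cells = 1627  → 7.0164
row 10: Σ corner-gray over 5 cells = 1697  → 7.3182
row 11: Σ corner-gray over 5 cells = 1723  → 7.4304
row 12: Σ corner-gray over 5 cells = 1374  → 5.9253
row 13: Σ corner-gray over 5 cells = 2166  → 9.3408
row 14: Σ corner-gray over 5 cells = 2136  → 9.2114
Σ rows: total corner-gray = 34506  → 148.8057 mm³


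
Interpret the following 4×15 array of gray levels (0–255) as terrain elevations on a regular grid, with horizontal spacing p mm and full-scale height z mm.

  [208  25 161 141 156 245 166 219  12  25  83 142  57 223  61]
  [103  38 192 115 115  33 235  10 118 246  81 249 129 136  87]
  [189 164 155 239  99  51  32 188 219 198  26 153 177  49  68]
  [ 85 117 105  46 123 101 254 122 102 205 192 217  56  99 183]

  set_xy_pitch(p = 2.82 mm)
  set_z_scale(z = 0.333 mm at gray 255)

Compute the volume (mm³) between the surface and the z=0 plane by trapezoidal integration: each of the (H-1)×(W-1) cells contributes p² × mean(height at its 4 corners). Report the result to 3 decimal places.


57.135

height_mm = gray/255 × 0.333; cell vol = 2.82² × mean(4 corners)
unit = 2.82² × 0.333 / (4×255) = 0.00259622 mm³ per gray-sum
row 0: Σ corner-gray over 14 cells = 7163  → 18.5968
row 1: Σ corner-gray over 14 cells = 7341  → 19.0589
row 2: Σ corner-gray over 14 cells = 7503  → 19.4795
Σ rows: total corner-gray = 22007  → 57.1351 mm³


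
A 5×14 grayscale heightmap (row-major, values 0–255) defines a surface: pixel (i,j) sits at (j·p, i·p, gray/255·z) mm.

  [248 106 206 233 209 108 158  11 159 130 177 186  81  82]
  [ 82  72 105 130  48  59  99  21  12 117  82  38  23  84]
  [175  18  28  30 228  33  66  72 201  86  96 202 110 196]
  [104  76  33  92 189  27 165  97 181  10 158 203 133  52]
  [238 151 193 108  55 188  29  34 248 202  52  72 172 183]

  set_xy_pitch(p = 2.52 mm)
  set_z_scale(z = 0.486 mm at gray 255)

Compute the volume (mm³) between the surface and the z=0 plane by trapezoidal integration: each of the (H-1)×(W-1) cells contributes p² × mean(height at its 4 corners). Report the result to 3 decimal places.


height_mm = gray/255 × 0.486; cell vol = 2.52² × mean(4 corners)
unit = 2.52² × 0.486 / (4×255) = 0.00302578 mm³ per gray-sum
row 0: Σ corner-gray over 13 cells = 5636  → 17.0533
row 1: Σ corner-gray over 13 cells = 4489  → 13.5827
row 2: Σ corner-gray over 13 cells = 5595  → 16.9292
row 3: Σ corner-gray over 13 cells = 6313  → 19.1017
Σ rows: total corner-gray = 22033  → 66.6670 mm³

66.667


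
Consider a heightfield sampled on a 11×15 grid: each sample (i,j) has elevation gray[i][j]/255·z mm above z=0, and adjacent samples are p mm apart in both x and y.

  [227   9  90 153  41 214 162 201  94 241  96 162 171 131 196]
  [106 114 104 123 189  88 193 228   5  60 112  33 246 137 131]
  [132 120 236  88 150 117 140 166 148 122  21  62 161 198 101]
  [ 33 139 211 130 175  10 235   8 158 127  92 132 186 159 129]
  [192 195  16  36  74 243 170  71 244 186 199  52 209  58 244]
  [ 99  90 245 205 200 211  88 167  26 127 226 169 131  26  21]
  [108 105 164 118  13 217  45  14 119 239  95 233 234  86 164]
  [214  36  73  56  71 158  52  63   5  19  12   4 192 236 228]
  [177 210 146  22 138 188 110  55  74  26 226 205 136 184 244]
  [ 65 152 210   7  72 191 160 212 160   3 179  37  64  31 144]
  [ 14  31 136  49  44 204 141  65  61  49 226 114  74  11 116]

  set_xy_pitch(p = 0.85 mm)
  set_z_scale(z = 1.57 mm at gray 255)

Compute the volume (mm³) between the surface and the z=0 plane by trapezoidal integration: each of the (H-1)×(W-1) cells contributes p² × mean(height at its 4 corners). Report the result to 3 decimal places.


77.994

height_mm = gray/255 × 1.57; cell vol = 0.85² × mean(4 corners)
unit = 0.85² × 1.57 / (4×255) = 0.00111208 mm³ per gray-sum
row 0: Σ corner-gray over 14 cells = 7454  → 8.2895
row 1: Σ corner-gray over 14 cells = 7192  → 7.9981
row 2: Σ corner-gray over 14 cells = 7377  → 8.2038
row 3: Σ corner-gray over 14 cells = 7628  → 8.4830
row 4: Σ corner-gray over 14 cells = 7884  → 8.7677
row 5: Σ corner-gray over 14 cells = 7578  → 8.4274
row 6: Σ corner-gray over 14 cells = 6032  → 6.7081
row 7: Σ corner-gray over 14 cells = 6257  → 6.9583
row 8: Σ corner-gray over 14 cells = 7026  → 7.8135
row 9: Σ corner-gray over 14 cells = 5705  → 6.3444
Σ rows: total corner-gray = 70133  → 77.9937 mm³


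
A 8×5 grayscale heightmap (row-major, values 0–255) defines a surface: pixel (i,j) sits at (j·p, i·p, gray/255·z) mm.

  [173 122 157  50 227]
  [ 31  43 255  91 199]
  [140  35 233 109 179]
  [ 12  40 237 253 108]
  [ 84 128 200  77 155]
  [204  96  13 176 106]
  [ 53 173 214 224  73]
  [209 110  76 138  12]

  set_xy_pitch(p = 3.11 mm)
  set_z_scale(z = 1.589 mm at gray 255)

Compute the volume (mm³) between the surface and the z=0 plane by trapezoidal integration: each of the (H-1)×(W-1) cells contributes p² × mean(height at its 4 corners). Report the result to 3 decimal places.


height_mm = gray/255 × 1.589; cell vol = 3.11² × mean(4 corners)
unit = 3.11² × 1.589 / (4×255) = 0.0150676 mm³ per gray-sum
row 0: Σ corner-gray over 4 cells = 2066  → 31.1297
row 1: Σ corner-gray over 4 cells = 2081  → 31.3557
row 2: Σ corner-gray over 4 cells = 2253  → 33.9473
row 3: Σ corner-gray over 4 cells = 2229  → 33.5857
row 4: Σ corner-gray over 4 cells = 1929  → 29.0654
row 5: Σ corner-gray over 4 cells = 2228  → 33.5706
row 6: Σ corner-gray over 4 cells = 2217  → 33.4049
Σ rows: total corner-gray = 15003  → 226.0594 mm³

226.059


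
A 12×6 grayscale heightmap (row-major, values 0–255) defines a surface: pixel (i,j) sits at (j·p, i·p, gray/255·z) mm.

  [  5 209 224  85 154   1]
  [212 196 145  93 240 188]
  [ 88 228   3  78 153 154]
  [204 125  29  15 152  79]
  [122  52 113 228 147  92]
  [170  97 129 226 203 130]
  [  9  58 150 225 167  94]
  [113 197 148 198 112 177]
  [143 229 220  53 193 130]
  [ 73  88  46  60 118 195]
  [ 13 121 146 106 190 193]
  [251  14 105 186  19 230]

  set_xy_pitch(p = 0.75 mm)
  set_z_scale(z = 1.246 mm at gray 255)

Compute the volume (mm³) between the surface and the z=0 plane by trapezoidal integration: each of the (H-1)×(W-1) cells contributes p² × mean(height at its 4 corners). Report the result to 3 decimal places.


height_mm = gray/255 × 1.246; cell vol = 0.75² × mean(4 corners)
unit = 0.75² × 1.246 / (4×255) = 0.000687132 mm³ per gray-sum
row 0: Σ corner-gray over 5 cells = 3098  → 2.1287
row 1: Σ corner-gray over 5 cells = 2914  → 2.0023
row 2: Σ corner-gray over 5 cells = 2091  → 1.4368
row 3: Σ corner-gray over 5 cells = 2219  → 1.5247
row 4: Σ corner-gray over 5 cells = 2904  → 1.9954
row 5: Σ corner-gray over 5 cells = 2913  → 2.0016
row 6: Σ corner-gray over 5 cells = 2903  → 1.9947
row 7: Σ corner-gray over 5 cells = 3263  → 2.2421
row 8: Σ corner-gray over 5 cells = 2555  → 1.7556
row 9: Σ corner-gray over 5 cells = 2224  → 1.5282
row 10: Σ corner-gray over 5 cells = 2461  → 1.6910
Σ rows: total corner-gray = 29545  → 20.3013 mm³

20.301


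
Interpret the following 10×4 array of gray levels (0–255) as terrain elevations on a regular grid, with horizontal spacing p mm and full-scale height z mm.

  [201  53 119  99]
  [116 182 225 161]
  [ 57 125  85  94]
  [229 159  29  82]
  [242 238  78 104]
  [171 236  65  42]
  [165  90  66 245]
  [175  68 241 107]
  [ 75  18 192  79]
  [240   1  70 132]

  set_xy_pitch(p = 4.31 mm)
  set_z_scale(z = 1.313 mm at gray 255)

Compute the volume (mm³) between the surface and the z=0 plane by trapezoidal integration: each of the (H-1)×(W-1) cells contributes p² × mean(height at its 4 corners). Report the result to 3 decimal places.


height_mm = gray/255 × 1.313; cell vol = 4.31² × mean(4 corners)
unit = 4.31² × 1.313 / (4×255) = 0.0239122 mm³ per gray-sum
row 0: Σ corner-gray over 3 cells = 1735  → 41.4876
row 1: Σ corner-gray over 3 cells = 1662  → 39.7420
row 2: Σ corner-gray over 3 cells = 1258  → 30.0815
row 3: Σ corner-gray over 3 cells = 1665  → 39.8138
row 4: Σ corner-gray over 3 cells = 1793  → 42.8745
row 5: Σ corner-gray over 3 cells = 1537  → 36.7530
row 6: Σ corner-gray over 3 cells = 1622  → 38.7855
row 7: Σ corner-gray over 3 cells = 1474  → 35.2465
row 8: Σ corner-gray over 3 cells = 1088  → 26.0164
Σ rows: total corner-gray = 13834  → 330.8010 mm³

330.801


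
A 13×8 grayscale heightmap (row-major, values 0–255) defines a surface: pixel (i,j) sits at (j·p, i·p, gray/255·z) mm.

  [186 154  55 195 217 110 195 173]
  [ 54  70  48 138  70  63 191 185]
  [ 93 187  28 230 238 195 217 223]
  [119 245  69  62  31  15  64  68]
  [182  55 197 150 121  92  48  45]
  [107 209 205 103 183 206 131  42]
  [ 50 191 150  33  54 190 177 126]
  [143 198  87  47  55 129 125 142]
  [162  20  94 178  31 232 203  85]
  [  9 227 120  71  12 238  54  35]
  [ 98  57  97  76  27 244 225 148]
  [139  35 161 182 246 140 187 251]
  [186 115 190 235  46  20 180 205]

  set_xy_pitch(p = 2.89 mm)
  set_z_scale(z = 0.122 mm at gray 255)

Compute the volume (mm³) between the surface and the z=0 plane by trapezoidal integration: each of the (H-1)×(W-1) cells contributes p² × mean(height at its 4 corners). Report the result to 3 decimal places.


height_mm = gray/255 × 0.122; cell vol = 2.89² × mean(4 corners)
unit = 2.89² × 0.122 / (4×255) = 0.000998977 mm³ per gray-sum
row 0: Σ corner-gray over 7 cells = 3610  → 3.6063
row 1: Σ corner-gray over 7 cells = 3905  → 3.9010
row 2: Σ corner-gray over 7 cells = 3665  → 3.6612
row 3: Σ corner-gray over 7 cells = 2712  → 2.7092
row 4: Σ corner-gray over 7 cells = 3776  → 3.7721
row 5: Σ corner-gray over 7 cells = 3989  → 3.9849
row 6: Σ corner-gray over 7 cells = 3333  → 3.3296
row 7: Σ corner-gray over 7 cells = 3330  → 3.3266
row 8: Σ corner-gray over 7 cells = 3251  → 3.2477
row 9: Σ corner-gray over 7 cells = 3186  → 3.1827
row 10: Σ corner-gray over 7 cells = 3990  → 3.9859
row 11: Σ corner-gray over 7 cells = 4255  → 4.2506
Σ rows: total corner-gray = 43002  → 42.9580 mm³

42.958
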